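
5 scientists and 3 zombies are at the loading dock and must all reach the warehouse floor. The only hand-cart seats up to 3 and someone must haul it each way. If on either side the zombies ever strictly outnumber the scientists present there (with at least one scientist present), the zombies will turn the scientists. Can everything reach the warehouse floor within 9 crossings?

Yes

Yes — this plan uses 7 crossings (≤ 9):
1. 2 zombies → the warehouse floor.  (the loading dock: 5S 1Z; the warehouse floor: 0S 2Z)
2. 1 zombie ← the loading dock.  (the loading dock: 5S 2Z; the warehouse floor: 0S 1Z)
3. 2 scientists and 1 zombie → the warehouse floor.  (the loading dock: 3S 1Z; the warehouse floor: 2S 2Z)
4. 1 zombie ← the loading dock.  (the loading dock: 3S 2Z; the warehouse floor: 2S 1Z)
5. 1 scientist and 2 zombies → the warehouse floor.  (the loading dock: 2S 0Z; the warehouse floor: 3S 3Z)
6. 1 zombie ← the loading dock.  (the loading dock: 2S 1Z; the warehouse floor: 3S 2Z)
7. 2 scientists and 1 zombie → the warehouse floor.  (the loading dock: 0S 0Z; the warehouse floor: 5S 3Z)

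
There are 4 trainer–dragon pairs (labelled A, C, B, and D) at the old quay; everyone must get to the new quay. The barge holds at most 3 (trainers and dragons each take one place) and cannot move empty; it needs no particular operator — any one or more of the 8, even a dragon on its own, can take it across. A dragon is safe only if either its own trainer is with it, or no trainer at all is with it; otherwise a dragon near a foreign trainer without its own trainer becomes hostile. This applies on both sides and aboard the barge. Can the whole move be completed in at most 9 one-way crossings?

Yes

Yes — this plan uses 9 crossings (≤ 9):
1. dragon A and trainer A cross → the new quay.
2. trainer A crosses ← the old quay.
3. dragon C, trainer A, and trainer C cross → the new quay.
4. dragon A and trainer A cross ← the old quay.
5. trainer A, trainer B, and trainer D cross → the new quay.
6. dragon C crosses ← the old quay.
7. dragon A and dragon C cross → the new quay.
8. dragon A crosses ← the old quay.
9. dragon A, dragon B, and dragon D cross → the new quay.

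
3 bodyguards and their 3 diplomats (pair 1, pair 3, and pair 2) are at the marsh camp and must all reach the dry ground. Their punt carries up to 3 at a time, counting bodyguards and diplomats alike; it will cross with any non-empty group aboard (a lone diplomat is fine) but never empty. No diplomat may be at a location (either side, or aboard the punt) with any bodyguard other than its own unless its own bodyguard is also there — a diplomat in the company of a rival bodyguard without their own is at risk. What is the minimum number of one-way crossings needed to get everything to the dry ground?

Counting alone: each trip to the dry ground takes at most 3 across and each return brings at least 1 back, so after t trips out (and t−1 returns) at most 3t − (t−1) of the 6 are across; that first reaches 6 at t = 3, so at least 5 crossings are needed.
The plan below uses exactly 5 crossings, so it is optimal:
1. bodyguard 1 and diplomat 1 cross → the dry ground.
2. bodyguard 1 crosses ← the marsh camp.
3. bodyguard 1, bodyguard 2, and bodyguard 3 cross → the dry ground.
4. diplomat 1 crosses ← the marsh camp.
5. diplomat 1, diplomat 2, and diplomat 3 cross → the dry ground.

5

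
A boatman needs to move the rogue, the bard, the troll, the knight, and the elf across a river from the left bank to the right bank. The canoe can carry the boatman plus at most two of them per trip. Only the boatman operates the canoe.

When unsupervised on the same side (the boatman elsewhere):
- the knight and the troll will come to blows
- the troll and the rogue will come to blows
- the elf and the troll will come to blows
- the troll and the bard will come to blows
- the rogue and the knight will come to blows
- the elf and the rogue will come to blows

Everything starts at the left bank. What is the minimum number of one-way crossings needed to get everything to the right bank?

Counting alone: the boatman can take at most 2 across per trip to the right bank, so moving all 5 needs at least 3 loaded trips out, with a return between consecutive ones — at least 5 crossings.
The safety rule pushes this higher. Following every safe sequence of crossings, the most of the 5 that can be at the right bank as the canoe arrives there on crossing 5 is 4 — never all 5.
So no plan with fewer than 7 crossings exists, and this one achieves 7:
1. Boatman goes to the right bank with the rogue and the troll.  [the left bank: the bard, the elf, the knight | the right bank: the rogue, the troll]
2. Boatman goes back to the left bank with the rogue.  [the left bank: the bard, the elf, the knight, the rogue | the right bank: the troll]
3. Boatman goes to the right bank with the bard and the rogue.  [the left bank: the elf, the knight | the right bank: the bard, the rogue, the troll]
4. Boatman goes back to the left bank with the troll.  [the left bank: the elf, the knight, the troll | the right bank: the bard, the rogue]
5. Boatman goes to the right bank with the elf and the knight.  [the left bank: the troll | the right bank: the bard, the elf, the knight, the rogue]
6. Boatman goes back to the left bank with the rogue.  [the left bank: the rogue, the troll | the right bank: the bard, the elf, the knight]
7. Boatman goes to the right bank with the rogue and the troll.  [the left bank: — | the right bank: the bard, the elf, the knight, the rogue, the troll]

7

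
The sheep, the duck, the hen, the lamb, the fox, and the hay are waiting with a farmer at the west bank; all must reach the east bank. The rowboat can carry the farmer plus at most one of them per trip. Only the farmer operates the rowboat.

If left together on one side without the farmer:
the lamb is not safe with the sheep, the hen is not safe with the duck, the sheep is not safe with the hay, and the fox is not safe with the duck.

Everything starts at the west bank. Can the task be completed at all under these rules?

Whatever the first load, the items left behind include a forbidden pair without the farmer. No opening move is safe, so no plan exists.

No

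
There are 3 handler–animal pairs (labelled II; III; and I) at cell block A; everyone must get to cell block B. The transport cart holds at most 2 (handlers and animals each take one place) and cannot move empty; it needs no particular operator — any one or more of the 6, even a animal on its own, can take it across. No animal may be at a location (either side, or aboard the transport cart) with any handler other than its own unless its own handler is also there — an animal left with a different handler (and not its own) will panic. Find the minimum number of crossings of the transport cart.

Counting alone: each trip to cell block B takes at most 2 across and each return brings at least 1 back, so after t trips out (and t−1 returns) at most 2t − (t−1) of the 6 are across; that first reaches 6 at t = 5, so at least 9 crossings are needed.
The safety rule pushes this higher. Following every safe sequence of crossings, the most of the 6 that can be at cell block B as the transport cart arrives there on crossing 9 is 5 — never all 6.
So no plan with fewer than 11 crossings exists, and this one achieves 11:
1. animal II and handler II cross → cell block B.
2. handler II crosses ← cell block A.
3. animal I and animal III cross → cell block B.
4. animal II crosses ← cell block A.
5. handler I and handler III cross → cell block B.
6. animal III and handler III cross ← cell block A.
7. handler II and handler III cross → cell block B.
8. animal I crosses ← cell block A.
9. animal II and animal III cross → cell block B.
10. handler I crosses ← cell block A.
11. animal I and handler I cross → cell block B.

11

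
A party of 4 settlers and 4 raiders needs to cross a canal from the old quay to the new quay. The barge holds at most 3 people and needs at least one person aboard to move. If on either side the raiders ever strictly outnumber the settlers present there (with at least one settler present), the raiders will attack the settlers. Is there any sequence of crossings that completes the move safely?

Yes

1. 2 raiders → the new quay.  (the old quay: 4S 2R; the new quay: 0S 2R)
2. 1 raider ← the old quay.  (the old quay: 4S 3R; the new quay: 0S 1R)
3. 3 raiders → the new quay.  (the old quay: 4S 0R; the new quay: 0S 4R)
4. 1 raider ← the old quay.  (the old quay: 4S 1R; the new quay: 0S 3R)
5. 3 settlers → the new quay.  (the old quay: 1S 1R; the new quay: 3S 3R)
6. 1 settler and 1 raider ← the old quay.  (the old quay: 2S 2R; the new quay: 2S 2R)
7. 2 settlers → the new quay.  (the old quay: 0S 2R; the new quay: 4S 2R)
8. 1 raider ← the old quay.  (the old quay: 0S 3R; the new quay: 4S 1R)
9. 3 raiders → the new quay.  (the old quay: 0S 0R; the new quay: 4S 4R)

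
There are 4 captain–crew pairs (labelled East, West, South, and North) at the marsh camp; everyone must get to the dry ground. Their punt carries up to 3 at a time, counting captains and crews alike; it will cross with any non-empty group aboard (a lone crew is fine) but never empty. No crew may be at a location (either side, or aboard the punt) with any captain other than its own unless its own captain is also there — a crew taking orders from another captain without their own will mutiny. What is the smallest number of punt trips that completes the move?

Counting alone: each trip to the dry ground takes at most 3 across and each return brings at least 1 back, so after t trips out (and t−1 returns) at most 3t − (t−1) of the 8 are across; that first reaches 8 at t = 4, so at least 7 crossings are needed.
The safety rule pushes this higher. Following every safe sequence of crossings, the most of the 8 that can be at the dry ground as the punt arrives there on crossing 7 is 7 — never all 8.
So no plan with fewer than 9 crossings exists, and this one achieves 9:
1. captain East and crew East cross → the dry ground.
2. captain East crosses ← the marsh camp.
3. captain East, captain West, and crew West cross → the dry ground.
4. captain East and crew East cross ← the marsh camp.
5. captain East, captain North, and captain South cross → the dry ground.
6. crew West crosses ← the marsh camp.
7. crew East and crew West cross → the dry ground.
8. crew East crosses ← the marsh camp.
9. crew East, crew North, and crew South cross → the dry ground.

9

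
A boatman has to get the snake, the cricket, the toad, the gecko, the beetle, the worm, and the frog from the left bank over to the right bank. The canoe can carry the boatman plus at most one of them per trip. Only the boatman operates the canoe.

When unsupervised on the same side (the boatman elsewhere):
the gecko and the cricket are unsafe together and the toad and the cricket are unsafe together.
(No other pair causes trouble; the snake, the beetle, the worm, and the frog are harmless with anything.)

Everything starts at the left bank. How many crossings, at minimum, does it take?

Counting alone: the boatman can take at most 1 across per trip to the right bank, so moving all 7 needs at least 7 loaded trips out, with a return between consecutive ones — at least 13 crossings.
The safety rule pushes this higher. Following every safe sequence of crossings, the most of the 7 that can be at the right bank as the canoe arrives there on crossing 13 is 6 — never all 7.
So no plan with fewer than 15 crossings exists, and this one achieves 15:
1. Boatman goes to the right bank with the cricket.  [the left bank: the beetle, the frog, the gecko, the snake, the toad, the worm | the right bank: the cricket]
2. Boatman goes back to the left bank alone.  [the left bank: the beetle, the frog, the gecko, the snake, the toad, the worm | the right bank: the cricket]
3. Boatman goes to the right bank with the snake.  [the left bank: the beetle, the frog, the gecko, the toad, the worm | the right bank: the cricket, the snake]
4. Boatman goes back to the left bank alone.  [the left bank: the beetle, the frog, the gecko, the toad, the worm | the right bank: the cricket, the snake]
5. Boatman goes to the right bank with the toad.  [the left bank: the beetle, the frog, the gecko, the worm | the right bank: the cricket, the snake, the toad]
6. Boatman goes back to the left bank with the cricket.  [the left bank: the beetle, the cricket, the frog, the gecko, the worm | the right bank: the snake, the toad]
7. Boatman goes to the right bank with the gecko.  [the left bank: the beetle, the cricket, the frog, the worm | the right bank: the gecko, the snake, the toad]
8. Boatman goes back to the left bank alone.  [the left bank: the beetle, the cricket, the frog, the worm | the right bank: the gecko, the snake, the toad]
9. Boatman goes to the right bank with the beetle.  [the left bank: the cricket, the frog, the worm | the right bank: the beetle, the gecko, the snake, the toad]
10. Boatman goes back to the left bank alone.  [the left bank: the cricket, the frog, the worm | the right bank: the beetle, the gecko, the snake, the toad]
11. Boatman goes to the right bank with the worm.  [the left bank: the cricket, the frog | the right bank: the beetle, the gecko, the snake, the toad, the worm]
12. Boatman goes back to the left bank alone.  [the left bank: the cricket, the frog | the right bank: the beetle, the gecko, the snake, the toad, the worm]
13. Boatman goes to the right bank with the frog.  [the left bank: the cricket | the right bank: the beetle, the frog, the gecko, the snake, the toad, the worm]
14. Boatman goes back to the left bank alone.  [the left bank: the cricket | the right bank: the beetle, the frog, the gecko, the snake, the toad, the worm]
15. Boatman goes to the right bank with the cricket.  [the left bank: — | the right bank: the beetle, the cricket, the frog, the gecko, the snake, the toad, the worm]

15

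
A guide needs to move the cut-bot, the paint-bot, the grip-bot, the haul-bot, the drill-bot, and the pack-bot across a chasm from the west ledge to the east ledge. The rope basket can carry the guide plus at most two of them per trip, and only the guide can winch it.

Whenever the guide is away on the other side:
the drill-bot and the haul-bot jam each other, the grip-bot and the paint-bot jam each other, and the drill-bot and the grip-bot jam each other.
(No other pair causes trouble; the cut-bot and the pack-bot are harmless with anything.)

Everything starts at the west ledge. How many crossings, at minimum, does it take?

Counting alone: the guide can take at most 2 across per trip to the east ledge, so moving all 6 needs at least 3 loaded trips out, with a return between consecutive ones — at least 5 crossings.
The plan below uses exactly 5 crossings, so it is optimal:
1. Guide goes to the east ledge with the drill-bot and the paint-bot.  [the west ledge: the cut-bot, the grip-bot, the haul-bot, the pack-bot | the east ledge: the drill-bot, the paint-bot]
2. Guide goes back to the west ledge alone.  [the west ledge: the cut-bot, the grip-bot, the haul-bot, the pack-bot | the east ledge: the drill-bot, the paint-bot]
3. Guide goes to the east ledge with the cut-bot and the pack-bot.  [the west ledge: the grip-bot, the haul-bot | the east ledge: the cut-bot, the drill-bot, the pack-bot, the paint-bot]
4. Guide goes back to the west ledge alone.  [the west ledge: the grip-bot, the haul-bot | the east ledge: the cut-bot, the drill-bot, the pack-bot, the paint-bot]
5. Guide goes to the east ledge with the grip-bot and the haul-bot.  [the west ledge: — | the east ledge: the cut-bot, the drill-bot, the grip-bot, the haul-bot, the pack-bot, the paint-bot]

5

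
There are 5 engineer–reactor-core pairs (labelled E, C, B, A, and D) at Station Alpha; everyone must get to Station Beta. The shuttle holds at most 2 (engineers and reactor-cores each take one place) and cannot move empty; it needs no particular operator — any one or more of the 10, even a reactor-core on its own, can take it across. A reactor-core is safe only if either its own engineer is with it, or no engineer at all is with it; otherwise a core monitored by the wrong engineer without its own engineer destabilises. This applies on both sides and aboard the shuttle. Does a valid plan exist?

No

Following every safe sequence of crossings from the start, the most of the 10 that can be at Station Beta as the shuttle arrives there on crossings 1, 3, 5, 7 is 2, 3, 4, 5 respectively; the best ever achieved is 5 of 10.
From crossing 9 on, no configuration arises that was not already reachable earlier: only 82 distinct safe configurations (who is on which side, and where the shuttle is) can ever be reached, none of them has everyone across, and every continuation just revisits them. So no valid plan exists.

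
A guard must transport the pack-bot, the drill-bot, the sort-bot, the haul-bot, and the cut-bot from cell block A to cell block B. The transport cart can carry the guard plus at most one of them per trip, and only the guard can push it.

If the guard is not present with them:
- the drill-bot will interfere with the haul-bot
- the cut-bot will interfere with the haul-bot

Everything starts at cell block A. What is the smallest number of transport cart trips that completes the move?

11

Counting alone: the guard can take at most 1 across per trip to cell block B, so moving all 5 needs at least 5 loaded trips out, with a return between consecutive ones — at least 9 crossings.
The safety rule pushes this higher. Following every safe sequence of crossings, the most of the 5 that can be at cell block B as the transport cart arrives there on crossing 9 is 4 — never all 5.
So no plan with fewer than 11 crossings exists, and this one achieves 11:
1. Guard goes to cell block B with the haul-bot.  [cell block A: the cut-bot, the drill-bot, the pack-bot, the sort-bot | cell block B: the haul-bot]
2. Guard goes back to cell block A alone.  [cell block A: the cut-bot, the drill-bot, the pack-bot, the sort-bot | cell block B: the haul-bot]
3. Guard goes to cell block B with the pack-bot.  [cell block A: the cut-bot, the drill-bot, the sort-bot | cell block B: the haul-bot, the pack-bot]
4. Guard goes back to cell block A alone.  [cell block A: the cut-bot, the drill-bot, the sort-bot | cell block B: the haul-bot, the pack-bot]
5. Guard goes to cell block B with the drill-bot.  [cell block A: the cut-bot, the sort-bot | cell block B: the drill-bot, the haul-bot, the pack-bot]
6. Guard goes back to cell block A with the haul-bot.  [cell block A: the cut-bot, the haul-bot, the sort-bot | cell block B: the drill-bot, the pack-bot]
7. Guard goes to cell block B with the cut-bot.  [cell block A: the haul-bot, the sort-bot | cell block B: the cut-bot, the drill-bot, the pack-bot]
8. Guard goes back to cell block A alone.  [cell block A: the haul-bot, the sort-bot | cell block B: the cut-bot, the drill-bot, the pack-bot]
9. Guard goes to cell block B with the sort-bot.  [cell block A: the haul-bot | cell block B: the cut-bot, the drill-bot, the pack-bot, the sort-bot]
10. Guard goes back to cell block A alone.  [cell block A: the haul-bot | cell block B: the cut-bot, the drill-bot, the pack-bot, the sort-bot]
11. Guard goes to cell block B with the haul-bot.  [cell block A: — | cell block B: the cut-bot, the drill-bot, the haul-bot, the pack-bot, the sort-bot]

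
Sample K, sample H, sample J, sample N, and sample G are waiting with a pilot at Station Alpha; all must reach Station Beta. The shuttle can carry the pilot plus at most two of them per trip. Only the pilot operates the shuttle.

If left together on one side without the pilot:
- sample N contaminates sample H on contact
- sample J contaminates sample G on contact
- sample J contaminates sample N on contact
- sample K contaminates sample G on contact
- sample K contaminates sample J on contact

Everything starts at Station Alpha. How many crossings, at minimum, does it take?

impossible

Whatever the first load, the items left behind include a forbidden pair without the pilot. No opening move is safe, so no plan exists.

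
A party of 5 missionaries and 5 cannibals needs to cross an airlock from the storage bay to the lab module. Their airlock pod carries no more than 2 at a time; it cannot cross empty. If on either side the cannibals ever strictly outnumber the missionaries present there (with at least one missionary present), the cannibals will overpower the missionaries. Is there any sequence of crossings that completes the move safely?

Following every safe sequence of crossings from the start, the most of the 10 that can be at the lab module as the airlock pod arrives there on crossings 1, 3, 5, 7 is 2, 3, 4, 5 respectively; the best ever achieved is 5 of 10.
From crossing 9 on, no configuration arises that was not already reachable earlier: only 13 distinct safe configurations (who is on which side, and where the airlock pod is) can ever be reached, none of them has everyone across, and every continuation just revisits them. They are: 0 missionaries + 0 cannibals across (airlock pod back at the start); 0 missionaries + 1 cannibal across (airlock pod there); 0 missionaries + 1 cannibal across (airlock pod back at the start); 0 missionaries + 2 cannibals across (airlock pod there); 0 missionaries + 2 cannibals across (airlock pod back at the start); 0 missionaries + 3 cannibals across (airlock pod there); 0 missionaries + 3 cannibals across (airlock pod back at the start); 0 missionaries + 4 cannibals across (airlock pod there); 0 missionaries + 4 cannibals across (airlock pod back at the start); 0 missionaries + 5 cannibals across (airlock pod there); 1 missionary + 1 cannibal across (airlock pod there); 1 missionary + 1 cannibal across (airlock pod back at the start); 2 missionaries + 2 cannibals across (airlock pod there). So no valid plan exists.

No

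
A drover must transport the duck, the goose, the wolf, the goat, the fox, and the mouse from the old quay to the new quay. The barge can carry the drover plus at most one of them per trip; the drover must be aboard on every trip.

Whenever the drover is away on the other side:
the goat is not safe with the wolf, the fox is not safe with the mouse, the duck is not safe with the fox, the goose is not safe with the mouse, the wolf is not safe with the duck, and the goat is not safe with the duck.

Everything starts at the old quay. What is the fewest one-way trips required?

Whatever the first load, the items left behind include a forbidden pair without the drover. No opening move is safe, so no plan exists.

impossible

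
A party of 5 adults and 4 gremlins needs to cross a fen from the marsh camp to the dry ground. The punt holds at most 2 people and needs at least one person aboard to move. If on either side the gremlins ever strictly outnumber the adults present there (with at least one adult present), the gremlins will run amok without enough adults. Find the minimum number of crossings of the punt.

15

Counting alone: each trip to the dry ground takes at most 2 across and each return brings at least 1 back, so after t trips out (and t−1 returns) at most 2t − (t−1) of the 9 are across; that first reaches 9 at t = 8, so at least 15 crossings are needed.
The plan below uses exactly 15 crossings, so it is optimal:
1. 2 gremlins → the dry ground.  (the marsh camp: 5A 2G; the dry ground: 0A 2G)
2. 1 gremlin ← the marsh camp.  (the marsh camp: 5A 3G; the dry ground: 0A 1G)
3. 2 gremlins → the dry ground.  (the marsh camp: 5A 1G; the dry ground: 0A 3G)
4. 1 gremlin ← the marsh camp.  (the marsh camp: 5A 2G; the dry ground: 0A 2G)
5. 2 adults → the dry ground.  (the marsh camp: 3A 2G; the dry ground: 2A 2G)
6. 1 gremlin ← the marsh camp.  (the marsh camp: 3A 3G; the dry ground: 2A 1G)
7. 1 adult and 1 gremlin → the dry ground.  (the marsh camp: 2A 2G; the dry ground: 3A 2G)
8. 1 adult ← the marsh camp.  (the marsh camp: 3A 2G; the dry ground: 2A 2G)
9. 1 adult and 1 gremlin → the dry ground.  (the marsh camp: 2A 1G; the dry ground: 3A 3G)
10. 1 gremlin ← the marsh camp.  (the marsh camp: 2A 2G; the dry ground: 3A 2G)
11. 1 adult and 1 gremlin → the dry ground.  (the marsh camp: 1A 1G; the dry ground: 4A 3G)
12. 1 adult ← the marsh camp.  (the marsh camp: 2A 1G; the dry ground: 3A 3G)
13. 1 adult and 1 gremlin → the dry ground.  (the marsh camp: 1A 0G; the dry ground: 4A 4G)
14. 1 gremlin ← the marsh camp.  (the marsh camp: 1A 1G; the dry ground: 4A 3G)
15. 1 adult and 1 gremlin → the dry ground.  (the marsh camp: 0A 0G; the dry ground: 5A 4G)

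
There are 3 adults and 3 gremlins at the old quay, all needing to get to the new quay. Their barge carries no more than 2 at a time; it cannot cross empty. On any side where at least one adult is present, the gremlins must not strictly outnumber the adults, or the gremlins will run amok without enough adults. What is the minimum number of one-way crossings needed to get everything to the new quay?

11

Counting alone: each trip to the new quay takes at most 2 across and each return brings at least 1 back, so after t trips out (and t−1 returns) at most 2t − (t−1) of the 6 are across; that first reaches 6 at t = 5, so at least 9 crossings are needed.
The safety rule pushes this higher. Following every safe sequence of crossings, the most of the 6 that can be at the new quay as the barge arrives there on crossing 9 is 5 — never all 6.
So no plan with fewer than 11 crossings exists, and this one achieves 11:
1. 2 gremlins → the new quay.  (the old quay: 3A 1G; the new quay: 0A 2G)
2. 1 gremlin ← the old quay.  (the old quay: 3A 2G; the new quay: 0A 1G)
3. 2 gremlins → the new quay.  (the old quay: 3A 0G; the new quay: 0A 3G)
4. 1 gremlin ← the old quay.  (the old quay: 3A 1G; the new quay: 0A 2G)
5. 2 adults → the new quay.  (the old quay: 1A 1G; the new quay: 2A 2G)
6. 1 adult and 1 gremlin ← the old quay.  (the old quay: 2A 2G; the new quay: 1A 1G)
7. 2 adults → the new quay.  (the old quay: 0A 2G; the new quay: 3A 1G)
8. 1 gremlin ← the old quay.  (the old quay: 0A 3G; the new quay: 3A 0G)
9. 2 gremlins → the new quay.  (the old quay: 0A 1G; the new quay: 3A 2G)
10. 1 gremlin ← the old quay.  (the old quay: 0A 2G; the new quay: 3A 1G)
11. 2 gremlins → the new quay.  (the old quay: 0A 0G; the new quay: 3A 3G)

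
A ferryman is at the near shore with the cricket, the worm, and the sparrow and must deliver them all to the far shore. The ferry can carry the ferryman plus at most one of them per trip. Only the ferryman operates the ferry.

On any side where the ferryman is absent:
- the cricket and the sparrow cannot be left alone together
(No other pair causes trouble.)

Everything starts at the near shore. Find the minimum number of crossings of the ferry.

5

Counting alone: the ferryman can take at most 1 across per trip to the far shore, so moving all 3 needs at least 3 loaded trips out, with a return between consecutive ones — at least 5 crossings.
The plan below uses exactly 5 crossings, so it is optimal:
1. Ferryman goes to the far shore with the cricket.  [the near shore: the sparrow, the worm | the far shore: the cricket]
2. Ferryman goes back to the near shore alone.  [the near shore: the sparrow, the worm | the far shore: the cricket]
3. Ferryman goes to the far shore with the worm.  [the near shore: the sparrow | the far shore: the cricket, the worm]
4. Ferryman goes back to the near shore alone.  [the near shore: the sparrow | the far shore: the cricket, the worm]
5. Ferryman goes to the far shore with the sparrow.  [the near shore: — | the far shore: the cricket, the sparrow, the worm]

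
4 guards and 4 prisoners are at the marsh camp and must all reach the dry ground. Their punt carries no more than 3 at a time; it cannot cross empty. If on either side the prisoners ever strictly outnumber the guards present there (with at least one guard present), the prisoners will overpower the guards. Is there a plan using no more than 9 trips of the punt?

Yes — this plan uses 9 crossings (≤ 9):
1. 2 prisoners → the dry ground.  (the marsh camp: 4G 2P; the dry ground: 0G 2P)
2. 1 prisoner ← the marsh camp.  (the marsh camp: 4G 3P; the dry ground: 0G 1P)
3. 3 prisoners → the dry ground.  (the marsh camp: 4G 0P; the dry ground: 0G 4P)
4. 1 prisoner ← the marsh camp.  (the marsh camp: 4G 1P; the dry ground: 0G 3P)
5. 3 guards → the dry ground.  (the marsh camp: 1G 1P; the dry ground: 3G 3P)
6. 1 guard and 1 prisoner ← the marsh camp.  (the marsh camp: 2G 2P; the dry ground: 2G 2P)
7. 2 guards → the dry ground.  (the marsh camp: 0G 2P; the dry ground: 4G 2P)
8. 1 prisoner ← the marsh camp.  (the marsh camp: 0G 3P; the dry ground: 4G 1P)
9. 3 prisoners → the dry ground.  (the marsh camp: 0G 0P; the dry ground: 4G 4P)

Yes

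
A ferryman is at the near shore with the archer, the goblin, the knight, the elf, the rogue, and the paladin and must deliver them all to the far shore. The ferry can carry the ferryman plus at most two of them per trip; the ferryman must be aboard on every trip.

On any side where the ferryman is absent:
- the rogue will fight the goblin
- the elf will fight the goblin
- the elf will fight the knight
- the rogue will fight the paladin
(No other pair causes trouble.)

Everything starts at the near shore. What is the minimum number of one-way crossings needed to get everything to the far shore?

7

Counting alone: the ferryman can take at most 2 across per trip to the far shore, so moving all 6 needs at least 3 loaded trips out, with a return between consecutive ones — at least 5 crossings.
The safety rule pushes this higher. Following every safe sequence of crossings, the most of the 6 that can be at the far shore as the ferry arrives there on crossing 5 is 5 — never all 6.
So no plan with fewer than 7 crossings exists, and this one achieves 7:
1. Ferryman goes to the far shore with the elf and the rogue.
2. Ferryman goes back to the near shore alone.
3. Ferryman goes to the far shore with the archer and the goblin.
4. Ferryman goes back to the near shore with the elf and the rogue.
5. Ferryman goes to the far shore with the knight and the paladin.
6. Ferryman goes back to the near shore alone.
7. Ferryman goes to the far shore with the elf and the rogue.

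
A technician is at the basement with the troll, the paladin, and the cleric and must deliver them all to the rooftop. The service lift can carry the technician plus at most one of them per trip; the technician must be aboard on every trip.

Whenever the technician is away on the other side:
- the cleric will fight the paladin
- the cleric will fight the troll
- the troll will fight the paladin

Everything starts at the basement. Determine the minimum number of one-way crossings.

impossible

Whatever the first load, the items left behind include a forbidden pair without the technician. No opening move is safe, so no plan exists.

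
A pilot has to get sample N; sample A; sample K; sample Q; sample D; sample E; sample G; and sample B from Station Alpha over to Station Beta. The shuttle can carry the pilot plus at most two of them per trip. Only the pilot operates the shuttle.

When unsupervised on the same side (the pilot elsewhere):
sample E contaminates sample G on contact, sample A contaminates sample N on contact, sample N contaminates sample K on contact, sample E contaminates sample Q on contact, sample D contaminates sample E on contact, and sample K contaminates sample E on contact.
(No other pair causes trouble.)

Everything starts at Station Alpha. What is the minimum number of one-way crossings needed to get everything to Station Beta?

9

Counting alone: the pilot can take at most 2 across per trip to Station Beta, so moving all 8 needs at least 4 loaded trips out, with a return between consecutive ones — at least 7 crossings.
The safety rule pushes this higher. Following every safe sequence of crossings, the most of the 8 that can be at Station Beta as the shuttle arrives there on crossing 7 is 6 — never all 8.
So no plan with fewer than 9 crossings exists, and this one achieves 9:
1. Pilot goes to Station Beta with sample E and sample N.
2. Pilot goes back to Station Alpha alone.
3. Pilot goes to Station Beta with sample A and sample B.
4. Pilot goes back to Station Alpha with sample N.
5. Pilot goes to Station Beta with sample K and sample Q.
6. Pilot goes back to Station Alpha with sample E.
7. Pilot goes to Station Beta with sample D and sample G.
8. Pilot goes back to Station Alpha alone.
9. Pilot goes to Station Beta with sample E and sample N.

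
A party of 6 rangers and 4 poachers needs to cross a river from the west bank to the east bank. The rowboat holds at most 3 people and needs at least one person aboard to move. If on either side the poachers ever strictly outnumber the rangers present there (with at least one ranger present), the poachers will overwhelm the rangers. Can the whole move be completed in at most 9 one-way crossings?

Yes — this plan uses 9 crossings (≤ 9):
1. 2 poachers → the east bank.  (the west bank: 6R 2P; the east bank: 0R 2P)
2. 1 poacher ← the west bank.  (the west bank: 6R 3P; the east bank: 0R 1P)
3. 3 poachers → the east bank.  (the west bank: 6R 0P; the east bank: 0R 4P)
4. 1 poacher ← the west bank.  (the west bank: 6R 1P; the east bank: 0R 3P)
5. 3 rangers → the east bank.  (the west bank: 3R 1P; the east bank: 3R 3P)
6. 1 poacher ← the west bank.  (the west bank: 3R 2P; the east bank: 3R 2P)
7. 1 ranger and 2 poachers → the east bank.  (the west bank: 2R 0P; the east bank: 4R 4P)
8. 1 poacher ← the west bank.  (the west bank: 2R 1P; the east bank: 4R 3P)
9. 2 rangers and 1 poacher → the east bank.  (the west bank: 0R 0P; the east bank: 6R 4P)

Yes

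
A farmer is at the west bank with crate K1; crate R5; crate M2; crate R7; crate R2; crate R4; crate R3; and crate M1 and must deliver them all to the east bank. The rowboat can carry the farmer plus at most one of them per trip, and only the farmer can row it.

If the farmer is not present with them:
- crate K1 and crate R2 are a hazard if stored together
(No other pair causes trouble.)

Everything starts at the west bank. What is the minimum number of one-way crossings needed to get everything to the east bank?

Counting alone: the farmer can take at most 1 across per trip to the east bank, so moving all 8 needs at least 8 loaded trips out, with a return between consecutive ones — at least 15 crossings.
The plan below uses exactly 15 crossings, so it is optimal:
1. Farmer goes to the east bank with crate K1.  [the west bank: crate M1, crate M2, crate R2, crate R3, crate R4, crate R5, crate R7 | the east bank: crate K1]
2. Farmer goes back to the west bank alone.  [the west bank: crate M1, crate M2, crate R2, crate R3, crate R4, crate R5, crate R7 | the east bank: crate K1]
3. Farmer goes to the east bank with crate R5.  [the west bank: crate M1, crate M2, crate R2, crate R3, crate R4, crate R7 | the east bank: crate K1, crate R5]
4. Farmer goes back to the west bank alone.  [the west bank: crate M1, crate M2, crate R2, crate R3, crate R4, crate R7 | the east bank: crate K1, crate R5]
5. Farmer goes to the east bank with crate M2.  [the west bank: crate M1, crate R2, crate R3, crate R4, crate R7 | the east bank: crate K1, crate M2, crate R5]
6. Farmer goes back to the west bank alone.  [the west bank: crate M1, crate R2, crate R3, crate R4, crate R7 | the east bank: crate K1, crate M2, crate R5]
7. Farmer goes to the east bank with crate R7.  [the west bank: crate M1, crate R2, crate R3, crate R4 | the east bank: crate K1, crate M2, crate R5, crate R7]
8. Farmer goes back to the west bank alone.  [the west bank: crate M1, crate R2, crate R3, crate R4 | the east bank: crate K1, crate M2, crate R5, crate R7]
9. Farmer goes to the east bank with crate R4.  [the west bank: crate M1, crate R2, crate R3 | the east bank: crate K1, crate M2, crate R4, crate R5, crate R7]
10. Farmer goes back to the west bank alone.  [the west bank: crate M1, crate R2, crate R3 | the east bank: crate K1, crate M2, crate R4, crate R5, crate R7]
11. Farmer goes to the east bank with crate R3.  [the west bank: crate M1, crate R2 | the east bank: crate K1, crate M2, crate R3, crate R4, crate R5, crate R7]
12. Farmer goes back to the west bank alone.  [the west bank: crate M1, crate R2 | the east bank: crate K1, crate M2, crate R3, crate R4, crate R5, crate R7]
13. Farmer goes to the east bank with crate M1.  [the west bank: crate R2 | the east bank: crate K1, crate M1, crate M2, crate R3, crate R4, crate R5, crate R7]
14. Farmer goes back to the west bank alone.  [the west bank: crate R2 | the east bank: crate K1, crate M1, crate M2, crate R3, crate R4, crate R5, crate R7]
15. Farmer goes to the east bank with crate R2.  [the west bank: — | the east bank: crate K1, crate M1, crate M2, crate R2, crate R3, crate R4, crate R5, crate R7]

15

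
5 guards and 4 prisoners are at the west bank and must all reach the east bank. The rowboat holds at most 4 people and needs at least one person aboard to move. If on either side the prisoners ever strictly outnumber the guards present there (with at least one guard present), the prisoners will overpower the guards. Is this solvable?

Yes

1. 3 prisoners → the east bank.  (the west bank: 5G 1P; the east bank: 0G 3P)
2. 1 prisoner ← the west bank.  (the west bank: 5G 2P; the east bank: 0G 2P)
3. 3 guards and 1 prisoner → the east bank.  (the west bank: 2G 1P; the east bank: 3G 3P)
4. 1 prisoner ← the west bank.  (the west bank: 2G 2P; the east bank: 3G 2P)
5. 2 guards and 2 prisoners → the east bank.  (the west bank: 0G 0P; the east bank: 5G 4P)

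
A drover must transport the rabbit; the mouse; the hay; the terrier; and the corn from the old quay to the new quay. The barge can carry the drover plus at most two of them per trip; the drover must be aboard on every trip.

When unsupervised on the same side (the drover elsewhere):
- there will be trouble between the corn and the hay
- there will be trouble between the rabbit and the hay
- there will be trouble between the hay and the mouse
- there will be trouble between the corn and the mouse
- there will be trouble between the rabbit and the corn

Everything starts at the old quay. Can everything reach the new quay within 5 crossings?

Counting alone: the drover can take at most 2 across per trip to the new quay, so moving all 5 needs at least 3 loaded trips out, with a return between consecutive ones — at least 5 crossings.
The safety rule pushes this higher. Following every safe sequence of crossings, the most of the 5 that can be at the new quay as the barge arrives there on crossing 5 is 4 — never all 5.
So the move cannot be finished within 5 crossings. (The shortest complete plan takes 7:)
1. Drover goes to the new quay with the corn and the hay.
2. Drover goes back to the old quay with the hay.
3. Drover goes to the new quay with the mouse and the rabbit.
4. Drover goes back to the old quay with the corn.
5. Drover goes to the new quay with the hay and the terrier.
6. Drover goes back to the old quay with the hay.
7. Drover goes to the new quay with the corn and the hay.

No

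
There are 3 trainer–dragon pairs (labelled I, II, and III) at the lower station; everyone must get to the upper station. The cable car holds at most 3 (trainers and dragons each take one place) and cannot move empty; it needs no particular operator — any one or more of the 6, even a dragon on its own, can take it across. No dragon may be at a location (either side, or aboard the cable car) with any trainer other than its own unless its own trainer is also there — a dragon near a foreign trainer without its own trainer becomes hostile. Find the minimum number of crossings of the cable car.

5

Counting alone: each trip to the upper station takes at most 3 across and each return brings at least 1 back, so after t trips out (and t−1 returns) at most 3t − (t−1) of the 6 are across; that first reaches 6 at t = 3, so at least 5 crossings are needed.
The plan below uses exactly 5 crossings, so it is optimal:
1. dragon I and trainer I cross → the upper station.
2. trainer I crosses ← the lower station.
3. trainer I, trainer II, and trainer III cross → the upper station.
4. dragon I crosses ← the lower station.
5. dragon I, dragon II, and dragon III cross → the upper station.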